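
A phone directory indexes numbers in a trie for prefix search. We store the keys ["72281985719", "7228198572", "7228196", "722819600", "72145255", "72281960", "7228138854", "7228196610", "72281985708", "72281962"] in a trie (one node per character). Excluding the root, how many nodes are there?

For each word, the new-node count is its length minus the longest prefix already in the trie:
  "72281985719" → 11 new (7, 2, 2, 8, 1, 9, 8, 5, 7, 1, 9)
  "7228198572" → prefix "722819857" already present; 1 new (2)
  "7228196" → prefix "722819" already present; 1 new (6)
  "722819600" → prefix "7228196" already present; 2 new (0, 0)
  "72145255" → prefix "72" already present; 6 new (1, 4, 5, 2, 5, 5)
  "72281960" → prefix "72281960" already present; 0 new (none)
  "7228138854" → prefix "72281" already present; 5 new (3, 8, 8, 5, 4)
  "7228196610" → prefix "7228196" already present; 3 new (6, 1, 0)
  "72281985708" → prefix "722819857" already present; 2 new (0, 8)
  "72281962" → prefix "7228196" already present; 1 new (2)
Total nodes = 11 + 1 + 1 + 2 + 6 + 0 + 5 + 3 + 2 + 1 = 32

32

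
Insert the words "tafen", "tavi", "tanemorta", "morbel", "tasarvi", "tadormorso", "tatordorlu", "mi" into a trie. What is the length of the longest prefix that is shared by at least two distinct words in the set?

2

Look for the deepest trie node that still has at least two words in its subtree.
"tadormorso" and "tafen" agree on "ta" (2 characters) before diverging; nothing deeper is shared.
Longest shared-prefix length: 2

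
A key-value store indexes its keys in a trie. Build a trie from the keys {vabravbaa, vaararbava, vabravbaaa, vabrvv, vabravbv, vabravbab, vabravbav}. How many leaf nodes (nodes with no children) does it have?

Leaves are exactly the stored words that no other stored word extends.
Those words: "vaararbava", "vabravbaaa", "vabravbab", "vabravbav", "vabravbv", "vabrvv"
Leaf count: 6

6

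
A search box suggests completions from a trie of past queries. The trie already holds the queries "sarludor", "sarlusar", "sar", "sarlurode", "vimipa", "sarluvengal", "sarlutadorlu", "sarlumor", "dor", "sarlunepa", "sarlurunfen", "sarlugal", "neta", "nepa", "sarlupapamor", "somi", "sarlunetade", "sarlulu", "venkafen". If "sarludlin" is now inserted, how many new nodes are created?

"sarlud" is already a path in the trie; the remaining "lin" must be added.
So 9 − 6 = 3 new nodes.

3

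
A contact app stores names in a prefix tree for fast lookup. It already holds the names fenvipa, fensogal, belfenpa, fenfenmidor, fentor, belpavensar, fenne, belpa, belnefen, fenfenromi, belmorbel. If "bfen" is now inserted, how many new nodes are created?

3

"b" is already a path in the trie; the remaining "fen" must be added.
New nodes needed: |"bfen"| − 1 = 4 − 1 = 3.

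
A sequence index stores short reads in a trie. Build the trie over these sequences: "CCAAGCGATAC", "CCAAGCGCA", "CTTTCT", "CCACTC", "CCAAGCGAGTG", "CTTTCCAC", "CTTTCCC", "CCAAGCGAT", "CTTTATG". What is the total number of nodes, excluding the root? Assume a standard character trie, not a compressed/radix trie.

Count nodes per top-level branch (shared prefixes stored once):
  'C'-branch (CCAAGCGAGTG, CCAAGCGAT, CCAAGCGATAC, CCAAGCGCA, CCACTC, CTTTATG, CTTTCCAC, CTTTCCC, CTTTCT): 31 nodes
Sum: 31

31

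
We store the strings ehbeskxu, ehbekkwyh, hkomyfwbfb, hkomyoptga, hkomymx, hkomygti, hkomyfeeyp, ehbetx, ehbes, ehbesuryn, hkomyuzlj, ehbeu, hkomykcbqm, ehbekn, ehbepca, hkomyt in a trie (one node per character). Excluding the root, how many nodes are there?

58

Count nodes per top-level branch (shared prefixes stored once):
  'e'-branch (ehbekkwyh, ehbekn, ehbepca, ehbes, ehbeskxu, ehbesuryn, ehbetx, ehbeu): 24 nodes
  'h'-branch (hkomyfeeyp, hkomyfwbfb, hkomygti, hkomykcbqm, hkomymx, hkomyoptga, hkomyt, hkomyuzlj): 34 nodes
Sum: 58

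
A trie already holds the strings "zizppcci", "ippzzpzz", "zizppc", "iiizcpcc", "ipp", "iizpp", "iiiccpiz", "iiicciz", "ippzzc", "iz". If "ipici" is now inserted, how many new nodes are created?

3

Walking "ipici" from the root, the first 2 characters ("ip") follow existing edges; "i" is the first miss.
Each of the 3 remaining characters creates one node.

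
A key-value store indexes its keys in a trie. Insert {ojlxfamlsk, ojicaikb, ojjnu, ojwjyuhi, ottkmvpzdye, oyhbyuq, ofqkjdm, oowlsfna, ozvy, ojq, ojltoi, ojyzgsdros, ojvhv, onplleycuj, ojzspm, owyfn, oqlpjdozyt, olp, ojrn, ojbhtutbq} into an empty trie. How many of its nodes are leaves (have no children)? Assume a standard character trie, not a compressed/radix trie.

Leaves are exactly the stored words that no other stored word extends.
Those words: "ofqkjdm", "ojbhtutbq", "ojicaikb", "ojjnu", "ojltoi", "ojlxfamlsk", "ojq", "ojrn", "ojvhv", "ojwjyuhi", "ojyzgsdros", "ojzspm", "olp", "onplleycuj", "oowlsfna", "oqlpjdozyt", "ottkmvpzdye", "owyfn", "oyhbyuq", "ozvy"
Leaf count: 20

20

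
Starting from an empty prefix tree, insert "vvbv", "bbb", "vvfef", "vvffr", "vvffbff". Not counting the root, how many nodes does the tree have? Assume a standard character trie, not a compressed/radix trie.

Count nodes per top-level branch (shared prefixes stored once):
  'b'-branch (bbb): 3 nodes
  'v'-branch (vvbv, vvfef, vvffbff, vvffr): 12 nodes
Sum: 15

15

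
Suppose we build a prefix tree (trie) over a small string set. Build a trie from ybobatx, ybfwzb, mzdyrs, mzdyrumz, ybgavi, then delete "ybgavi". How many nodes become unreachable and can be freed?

4

Walk "ybgavi" from the leaf back toward the root, removing each node that no remaining word uses.
The suffix "gavi" (4 nodes) is used only by "ybgavi"; the node for "yb" still has the child "o", so pruning stops there.
Nodes removed: 4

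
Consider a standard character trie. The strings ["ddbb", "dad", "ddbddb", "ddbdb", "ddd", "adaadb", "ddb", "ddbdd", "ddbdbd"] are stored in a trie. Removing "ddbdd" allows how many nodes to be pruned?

Walk "ddbdd" from the leaf back toward the root, removing each node that no remaining word uses.
Every node on "ddbdd" is still needed (e.g. by "ddbddb"), so nothing is freed.
Nodes removed: 0

0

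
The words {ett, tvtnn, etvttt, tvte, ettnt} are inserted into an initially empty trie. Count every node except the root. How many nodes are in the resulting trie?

15

Count nodes per top-level branch (shared prefixes stored once):
  'e'-branch (ett, ettnt, etvttt): 9 nodes
  't'-branch (tvte, tvtnn): 6 nodes
Sum: 15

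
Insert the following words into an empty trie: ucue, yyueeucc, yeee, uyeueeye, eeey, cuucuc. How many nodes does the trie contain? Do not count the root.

For each word, the new-node count is its length minus the longest prefix already in the trie:
  "ucue" → 4 new (u, c, u, e)
  "yyueeucc" → 8 new (y, y, u, e, e, u, c, c)
  "yeee" → prefix "y" already present; 3 new (e, e, e)
  "uyeueeye" → prefix "u" already present; 7 new (y, e, u, e, e, y, e)
  "eeey" → 4 new (e, e, e, y)
  "cuucuc" → 6 new (c, u, u, c, u, c)
Total nodes = 4 + 8 + 3 + 7 + 4 + 6 = 32

32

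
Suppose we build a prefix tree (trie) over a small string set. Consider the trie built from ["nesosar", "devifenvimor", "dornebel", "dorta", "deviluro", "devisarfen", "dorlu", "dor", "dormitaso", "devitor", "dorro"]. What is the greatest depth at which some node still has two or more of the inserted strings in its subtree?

4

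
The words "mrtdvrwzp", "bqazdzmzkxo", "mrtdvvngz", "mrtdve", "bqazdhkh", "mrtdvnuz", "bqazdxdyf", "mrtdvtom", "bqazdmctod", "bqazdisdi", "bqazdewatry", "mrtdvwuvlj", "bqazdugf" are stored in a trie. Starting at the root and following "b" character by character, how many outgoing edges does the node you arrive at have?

1

The children of the "b" node are the distinct next characters among strings starting with "b".
Characters that immediately follow "b" among the stored strings: {q}.
That node has 1 child edge.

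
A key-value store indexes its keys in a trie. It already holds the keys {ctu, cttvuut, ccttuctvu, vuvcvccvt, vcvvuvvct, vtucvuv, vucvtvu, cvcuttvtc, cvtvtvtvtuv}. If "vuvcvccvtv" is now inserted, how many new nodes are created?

Walking "vuvcvccvtv" from the root, the first 9 characters ("vuvcvccvt") follow existing edges; "v" is the first miss.
So 10 − 9 = 1 new nodes.

1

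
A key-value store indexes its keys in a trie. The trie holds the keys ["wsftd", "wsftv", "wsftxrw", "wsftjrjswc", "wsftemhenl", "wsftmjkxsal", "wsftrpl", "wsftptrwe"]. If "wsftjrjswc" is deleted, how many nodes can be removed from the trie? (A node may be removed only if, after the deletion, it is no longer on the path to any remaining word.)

6

A node on "wsftjrjswc"'s path can go only if nothing else ends at it or branches off below it.
The suffix "jrjswc" (6 nodes) is used only by "wsftjrjswc"; the node for "wsft" still has the child "d", so pruning stops there.
Nodes removed: 6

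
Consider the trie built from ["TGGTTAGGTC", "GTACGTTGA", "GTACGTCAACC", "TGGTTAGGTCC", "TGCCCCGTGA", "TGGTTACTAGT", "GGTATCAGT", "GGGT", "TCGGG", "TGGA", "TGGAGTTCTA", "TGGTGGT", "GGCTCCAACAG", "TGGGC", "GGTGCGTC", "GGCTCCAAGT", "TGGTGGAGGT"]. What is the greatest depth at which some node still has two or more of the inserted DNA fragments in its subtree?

Equivalently: take the maximum, over all pairs, of their longest common prefix length.
e.g. "TGGTTAGGTC" and "TGGTTAGGTCC" share the prefix "TGGTTAGGTC" of length 10; no pair shares a longer one.
Longest shared-prefix length: 10

10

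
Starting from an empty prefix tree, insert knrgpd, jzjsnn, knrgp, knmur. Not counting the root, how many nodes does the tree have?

15

Count nodes per top-level branch (shared prefixes stored once):
  'j'-branch (jzjsnn): 6 nodes
  'k'-branch (knmur, knrgp, knrgpd): 9 nodes
Sum: 15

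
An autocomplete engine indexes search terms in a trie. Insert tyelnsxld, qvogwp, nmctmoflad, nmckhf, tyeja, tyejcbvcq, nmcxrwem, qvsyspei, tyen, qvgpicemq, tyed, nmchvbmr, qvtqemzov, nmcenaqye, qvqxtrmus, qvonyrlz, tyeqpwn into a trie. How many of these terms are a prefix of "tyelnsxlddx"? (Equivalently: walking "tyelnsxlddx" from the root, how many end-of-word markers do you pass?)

Walk "tyelnsxlddx" from the root; an end-of-word marker is hit whenever a stored word is a prefix of "tyelnsxlddx".
Prefixes of the query that are stored words: "tyelnsxld"
Count: 1

1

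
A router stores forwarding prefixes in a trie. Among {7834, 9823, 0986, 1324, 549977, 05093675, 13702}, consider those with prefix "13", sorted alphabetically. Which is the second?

Words with prefix "13", in lexicographic order: "1324", "13702"
Position 2: 13702

13702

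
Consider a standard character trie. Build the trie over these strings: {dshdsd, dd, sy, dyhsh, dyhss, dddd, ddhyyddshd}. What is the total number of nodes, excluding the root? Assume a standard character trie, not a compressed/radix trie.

For each word, the new-node count is its length minus the longest prefix already in the trie:
  "dshdsd" → 6 new (d, s, h, d, s, d)
  "dd" → prefix "d" already present; 1 new (d)
  "sy" → 2 new (s, y)
  "dyhsh" → prefix "d" already present; 4 new (y, h, s, h)
  "dyhss" → prefix "dyhs" already present; 1 new (s)
  "dddd" → prefix "dd" already present; 2 new (d, d)
  "ddhyyddshd" → prefix "dd" already present; 8 new (h, y, y, d, d, s, h, d)
Total nodes = 6 + 1 + 2 + 4 + 1 + 2 + 8 = 24

24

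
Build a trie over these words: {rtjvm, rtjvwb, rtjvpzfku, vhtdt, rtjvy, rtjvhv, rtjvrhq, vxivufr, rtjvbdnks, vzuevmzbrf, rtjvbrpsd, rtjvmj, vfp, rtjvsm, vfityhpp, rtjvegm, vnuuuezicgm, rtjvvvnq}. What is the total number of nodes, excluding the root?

Trace insertions, counting only characters that open a new branch:
  "rtjvm" → 5 new (r, t, j, v, m)
  "rtjvwb" → prefix "rtjv" already present; 2 new (w, b)
  "rtjvpzfku" → prefix "rtjv" already present; 5 new (p, z, f, k, u)
  "vhtdt" → 5 new (v, h, t, d, t)
  "rtjvy" → prefix "rtjv" already present; 1 new (y)
  "rtjvhv" → prefix "rtjv" already present; 2 new (h, v)
  "rtjvrhq" → prefix "rtjv" already present; 3 new (r, h, q)
  "vxivufr" → prefix "v" already present; 6 new (x, i, v, u, f, r)
  "rtjvbdnks" → prefix "rtjv" already present; 5 new (b, d, n, k, s)
  "vzuevmzbrf" → prefix "v" already present; 9 new (z, u, e, v, m, z, b, r, f)
  "rtjvbrpsd" → prefix "rtjvb" already present; 4 new (r, p, s, d)
  "rtjvmj" → prefix "rtjvm" already present; 1 new (j)
  "vfp" → prefix "v" already present; 2 new (f, p)
  "rtjvsm" → prefix "rtjv" already present; 2 new (s, m)
  "vfityhpp" → prefix "vf" already present; 6 new (i, t, y, h, p, p)
  "rtjvegm" → prefix "rtjv" already present; 3 new (e, g, m)
  "vnuuuezicgm" → prefix "v" already present; 10 new (n, u, u, u, e, z, i, c, g, m)
  "rtjvvvnq" → prefix "rtjv" already present; 4 new (v, v, n, q)
Total nodes = 5 + 2 + 5 + 5 + 1 + 2 + 3 + 6 + 5 + 9 + 4 + 1 + 2 + 2 + 6 + 3 + 10 + 4 = 75

75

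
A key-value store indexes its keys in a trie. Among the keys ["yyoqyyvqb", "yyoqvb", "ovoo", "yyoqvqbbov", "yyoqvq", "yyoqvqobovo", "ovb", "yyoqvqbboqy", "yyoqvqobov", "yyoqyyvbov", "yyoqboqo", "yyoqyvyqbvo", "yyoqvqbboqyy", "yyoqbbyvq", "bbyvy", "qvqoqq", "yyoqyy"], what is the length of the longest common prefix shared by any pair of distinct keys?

The deepest shared node is where two words last agree before diverging.
e.g. "yyoqvqbboqy" and "yyoqvqbboqyy" share the prefix "yyoqvqbboqy" of length 11; no pair shares a longer one.
Longest shared-prefix length: 11

11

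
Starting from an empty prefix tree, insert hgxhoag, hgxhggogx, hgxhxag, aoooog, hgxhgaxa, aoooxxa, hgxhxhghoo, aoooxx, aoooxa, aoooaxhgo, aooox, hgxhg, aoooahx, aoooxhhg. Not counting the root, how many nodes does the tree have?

43

Count nodes per top-level branch (shared prefixes stored once):
  'a'-branch (aoooahx, aoooaxhgo, aoooog, aooox, aoooxa, aoooxhhg, aoooxx, aoooxxa): 20 nodes
  'h'-branch (hgxhg, hgxhgaxa, hgxhggogx, hgxhoag, hgxhxag, hgxhxhghoo): 23 nodes
Sum: 43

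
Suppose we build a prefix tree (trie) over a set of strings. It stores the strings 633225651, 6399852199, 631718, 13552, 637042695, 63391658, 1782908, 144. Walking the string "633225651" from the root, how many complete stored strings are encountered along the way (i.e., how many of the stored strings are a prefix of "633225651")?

Check each prefix of "633225651" against the stored set — each match is an end-marker on the path.
Prefixes of the query that are stored words: "633225651"
Count: 1

1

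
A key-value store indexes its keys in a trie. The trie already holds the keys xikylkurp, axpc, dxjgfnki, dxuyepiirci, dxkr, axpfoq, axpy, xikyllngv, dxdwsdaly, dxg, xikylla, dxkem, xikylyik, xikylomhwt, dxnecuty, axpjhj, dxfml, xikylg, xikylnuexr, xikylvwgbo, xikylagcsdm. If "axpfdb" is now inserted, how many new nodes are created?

2

"axpf" is already a path in the trie; the remaining "db" must be added.
Each of the 2 remaining characters creates one node.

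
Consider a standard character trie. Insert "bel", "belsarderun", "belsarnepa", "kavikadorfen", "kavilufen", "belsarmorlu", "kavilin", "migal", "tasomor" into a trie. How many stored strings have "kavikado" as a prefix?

Filter for entries beginning with "kavikado":
Words under "kavikado": kavikadorfen
Count: 1

1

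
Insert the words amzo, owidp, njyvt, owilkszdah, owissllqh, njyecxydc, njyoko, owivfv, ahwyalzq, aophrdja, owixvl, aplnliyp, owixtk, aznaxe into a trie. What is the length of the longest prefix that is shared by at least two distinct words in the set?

4

The deepest shared node is where two words last agree before diverging.
e.g. "owixtk" and "owixvl" share the prefix "owix" of length 4; no pair shares a longer one.
Longest shared-prefix length: 4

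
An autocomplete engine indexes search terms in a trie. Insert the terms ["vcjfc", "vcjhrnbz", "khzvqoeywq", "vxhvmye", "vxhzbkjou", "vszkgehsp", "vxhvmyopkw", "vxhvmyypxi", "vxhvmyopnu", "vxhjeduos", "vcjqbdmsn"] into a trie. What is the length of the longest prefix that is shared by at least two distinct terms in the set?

8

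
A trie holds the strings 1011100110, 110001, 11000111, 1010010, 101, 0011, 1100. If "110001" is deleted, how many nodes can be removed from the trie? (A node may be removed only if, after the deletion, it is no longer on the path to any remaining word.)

A node on "110001"'s path can go only if nothing else ends at it or branches off below it.
Every node on "110001" is still needed (e.g. by "11000111"), so nothing is freed.
Nodes removed: 0

0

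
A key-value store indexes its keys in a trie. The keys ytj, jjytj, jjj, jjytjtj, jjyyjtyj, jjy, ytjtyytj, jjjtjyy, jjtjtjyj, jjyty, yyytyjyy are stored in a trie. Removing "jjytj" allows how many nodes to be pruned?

0

After clearing the end-marker at "jjytj", prune upward until reaching a node still needed by another word.
Every node on "jjytj" is still needed (e.g. by "jjytjtj"), so nothing is freed.
Nodes removed: 0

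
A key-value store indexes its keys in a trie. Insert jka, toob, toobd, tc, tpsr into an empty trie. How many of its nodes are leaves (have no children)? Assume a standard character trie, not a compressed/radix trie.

4

A leaf is a node with no children — equivalently, the end of a word that is not a proper prefix of any other stored word.
Those words: "jka", "tc", "toobd", "tpsr"
Leaf count: 4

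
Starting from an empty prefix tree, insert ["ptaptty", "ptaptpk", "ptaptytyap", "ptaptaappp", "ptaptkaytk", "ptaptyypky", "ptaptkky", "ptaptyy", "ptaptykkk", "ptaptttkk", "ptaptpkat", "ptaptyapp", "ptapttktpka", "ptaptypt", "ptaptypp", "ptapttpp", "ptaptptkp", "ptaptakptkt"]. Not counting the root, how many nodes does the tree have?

59

For each word, the new-node count is its length minus the longest prefix already in the trie:
  "ptaptty" → 7 new (p, t, a, p, t, t, y)
  "ptaptpk" → prefix "ptapt" already present; 2 new (p, k)
  "ptaptytyap" → prefix "ptapt" already present; 5 new (y, t, y, a, p)
  "ptaptaappp" → prefix "ptapt" already present; 5 new (a, a, p, p, p)
  "ptaptkaytk" → prefix "ptapt" already present; 5 new (k, a, y, t, k)
  "ptaptyypky" → prefix "ptapty" already present; 4 new (y, p, k, y)
  "ptaptkky" → prefix "ptaptk" already present; 2 new (k, y)
  "ptaptyy" → prefix "ptaptyy" already present; 0 new (none)
  "ptaptykkk" → prefix "ptapty" already present; 3 new (k, k, k)
  "ptaptttkk" → prefix "ptaptt" already present; 3 new (t, k, k)
  "ptaptpkat" → prefix "ptaptpk" already present; 2 new (a, t)
  "ptaptyapp" → prefix "ptapty" already present; 3 new (a, p, p)
  "ptapttktpka" → prefix "ptaptt" already present; 5 new (k, t, p, k, a)
  "ptaptypt" → prefix "ptapty" already present; 2 new (p, t)
  "ptaptypp" → prefix "ptaptyp" already present; 1 new (p)
  "ptapttpp" → prefix "ptaptt" already present; 2 new (p, p)
  "ptaptptkp" → prefix "ptaptp" already present; 3 new (t, k, p)
  "ptaptakptkt" → prefix "ptapta" already present; 5 new (k, p, t, k, t)
Total nodes = 7 + 2 + 5 + 5 + 5 + 4 + 2 + 0 + 3 + 3 + 2 + 3 + 5 + 2 + 1 + 2 + 3 + 5 = 59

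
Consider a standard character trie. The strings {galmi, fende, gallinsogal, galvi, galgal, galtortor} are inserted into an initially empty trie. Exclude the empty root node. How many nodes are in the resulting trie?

29

Count nodes per top-level branch (shared prefixes stored once):
  'f'-branch (fende): 5 nodes
  'g'-branch (galgal, gallinsogal, galmi, galtortor, galvi): 24 nodes
Sum: 29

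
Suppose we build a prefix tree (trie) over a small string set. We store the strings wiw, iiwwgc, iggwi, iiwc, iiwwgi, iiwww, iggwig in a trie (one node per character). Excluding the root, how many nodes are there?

17

Insert word by word; a character creates a node only if that edge doesn't already exist:
  "wiw" → 3 new (w, i, w)
  "iiwwgc" → 6 new (i, i, w, w, g, c)
  "iggwi" → prefix "i" already present; 4 new (g, g, w, i)
  "iiwc" → prefix "iiw" already present; 1 new (c)
  "iiwwgi" → prefix "iiwwg" already present; 1 new (i)
  "iiwww" → prefix "iiww" already present; 1 new (w)
  "iggwig" → prefix "iggwi" already present; 1 new (g)
Total nodes = 3 + 6 + 4 + 1 + 1 + 1 + 1 = 17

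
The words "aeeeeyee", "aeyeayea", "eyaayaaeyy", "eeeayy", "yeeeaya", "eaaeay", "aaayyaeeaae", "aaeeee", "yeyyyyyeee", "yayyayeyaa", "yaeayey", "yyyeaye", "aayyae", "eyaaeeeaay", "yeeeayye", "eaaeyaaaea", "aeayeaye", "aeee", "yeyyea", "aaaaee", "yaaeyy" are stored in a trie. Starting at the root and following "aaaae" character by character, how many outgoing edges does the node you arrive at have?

1

Walk "aaaae" from the root, arriving at one node.
Characters that immediately follow "aaaae" among the stored strings: {e}.
That node has 1 child edge.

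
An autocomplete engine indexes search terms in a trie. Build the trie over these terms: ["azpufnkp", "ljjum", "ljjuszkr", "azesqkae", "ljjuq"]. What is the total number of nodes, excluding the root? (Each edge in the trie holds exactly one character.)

24

Insert word by word; a character creates a node only if that edge doesn't already exist:
  "azpufnkp" → 8 new (a, z, p, u, f, n, k, p)
  "ljjum" → 5 new (l, j, j, u, m)
  "ljjuszkr" → prefix "ljju" already present; 4 new (s, z, k, r)
  "azesqkae" → prefix "az" already present; 6 new (e, s, q, k, a, e)
  "ljjuq" → prefix "ljju" already present; 1 new (q)
Total nodes = 8 + 5 + 4 + 6 + 1 = 24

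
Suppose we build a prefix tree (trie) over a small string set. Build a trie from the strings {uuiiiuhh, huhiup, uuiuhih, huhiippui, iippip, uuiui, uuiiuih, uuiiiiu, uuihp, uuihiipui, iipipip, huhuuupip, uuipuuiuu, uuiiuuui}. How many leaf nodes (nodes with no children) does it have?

A leaf is a node with no children — equivalently, the end of a word that is not a proper prefix of any other stored word.
Those words: "huhiippui", "huhiup", "huhuuupip", "iipipip", "iippip", "uuihiipui", "uuihp", "uuiiiiu", "uuiiiuhh", "uuiiuih", "uuiiuuui", "uuipuuiuu", "uuiuhih", "uuiui"
Leaf count: 14

14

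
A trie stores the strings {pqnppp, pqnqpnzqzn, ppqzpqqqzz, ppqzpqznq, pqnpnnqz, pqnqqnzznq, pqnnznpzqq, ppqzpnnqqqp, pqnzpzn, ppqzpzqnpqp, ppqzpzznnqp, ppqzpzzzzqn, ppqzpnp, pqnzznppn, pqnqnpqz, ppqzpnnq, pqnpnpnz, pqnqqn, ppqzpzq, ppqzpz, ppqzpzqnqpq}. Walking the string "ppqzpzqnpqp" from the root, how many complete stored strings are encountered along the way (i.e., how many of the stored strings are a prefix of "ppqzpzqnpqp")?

Walk "ppqzpzqnpqp" from the root; an end-of-word marker is hit whenever a stored word is a prefix of "ppqzpzqnpqp".
Prefixes of the query that are stored words: "ppqzpz", "ppqzpzq", "ppqzpzqnpqp"
Count: 3

3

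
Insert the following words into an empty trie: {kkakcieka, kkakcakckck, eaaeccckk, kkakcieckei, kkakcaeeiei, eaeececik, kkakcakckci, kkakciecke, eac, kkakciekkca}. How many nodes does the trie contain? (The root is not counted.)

45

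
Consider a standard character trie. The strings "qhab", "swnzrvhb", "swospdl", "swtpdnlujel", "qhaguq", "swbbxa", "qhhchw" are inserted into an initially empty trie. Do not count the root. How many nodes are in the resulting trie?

37

Trace insertions, counting only characters that open a new branch:
  "qhab" → 4 new (q, h, a, b)
  "swnzrvhb" → 8 new (s, w, n, z, r, v, h, b)
  "swospdl" → prefix "sw" already present; 5 new (o, s, p, d, l)
  "swtpdnlujel" → prefix "sw" already present; 9 new (t, p, d, n, l, u, j, e, l)
  "qhaguq" → prefix "qha" already present; 3 new (g, u, q)
  "swbbxa" → prefix "sw" already present; 4 new (b, b, x, a)
  "qhhchw" → prefix "qh" already present; 4 new (h, c, h, w)
Total nodes = 4 + 8 + 5 + 9 + 3 + 4 + 4 = 37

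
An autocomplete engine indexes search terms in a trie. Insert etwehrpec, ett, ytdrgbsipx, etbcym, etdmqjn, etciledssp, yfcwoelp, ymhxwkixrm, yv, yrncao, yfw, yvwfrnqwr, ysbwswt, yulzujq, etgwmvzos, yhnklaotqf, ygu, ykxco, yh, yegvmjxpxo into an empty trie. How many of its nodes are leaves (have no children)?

18

Leaves are exactly the stored words that no other stored word extends.
Those words: "etbcym", "etciledssp", "etdmqjn", "etgwmvzos", "ett", "etwehrpec", "yegvmjxpxo", "yfcwoelp", "yfw", "ygu", "yhnklaotqf", "ykxco", "ymhxwkixrm", "yrncao", "ysbwswt", "ytdrgbsipx", "yulzujq", "yvwfrnqwr"
Leaf count: 18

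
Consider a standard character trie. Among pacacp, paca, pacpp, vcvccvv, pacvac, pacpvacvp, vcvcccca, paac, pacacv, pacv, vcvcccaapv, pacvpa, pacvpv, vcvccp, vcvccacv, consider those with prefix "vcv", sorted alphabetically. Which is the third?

DFS of the "vcv" subtree visits, in order: "vcvccacv", "vcvcccaapv", "vcvcccca", "vcvccp", "vcvccvv"
Position 3: vcvcccca

vcvcccca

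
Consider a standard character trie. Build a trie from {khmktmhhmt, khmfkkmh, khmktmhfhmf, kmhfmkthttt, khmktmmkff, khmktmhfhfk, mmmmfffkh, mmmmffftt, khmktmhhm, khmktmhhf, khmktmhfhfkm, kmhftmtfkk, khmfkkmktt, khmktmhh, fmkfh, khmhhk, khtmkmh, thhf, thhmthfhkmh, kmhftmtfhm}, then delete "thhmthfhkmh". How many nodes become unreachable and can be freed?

8

A node on "thhmthfhkmh"'s path can go only if nothing else ends at it or branches off below it.
The suffix "mthfhkmh" (8 nodes) is used only by "thhmthfhkmh"; the node for "thh" still has the child "f", so pruning stops there.
Nodes removed: 8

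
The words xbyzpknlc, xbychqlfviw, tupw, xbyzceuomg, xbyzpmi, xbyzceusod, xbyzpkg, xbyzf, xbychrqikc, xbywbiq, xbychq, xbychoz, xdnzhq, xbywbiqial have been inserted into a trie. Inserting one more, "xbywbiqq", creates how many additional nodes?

1

The longest prefix of "xbywbiqq" already in the trie is "xbywbiq" (length 7).
Each of the 1 remaining characters creates one node.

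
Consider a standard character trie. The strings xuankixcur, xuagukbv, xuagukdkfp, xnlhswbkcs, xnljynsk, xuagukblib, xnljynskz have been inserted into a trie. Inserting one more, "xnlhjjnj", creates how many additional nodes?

The longest prefix of "xnlhjjnj" already in the trie is "xnlh" (length 4).
New nodes needed: |"xnlhjjnj"| − 4 = 8 − 4 = 4.

4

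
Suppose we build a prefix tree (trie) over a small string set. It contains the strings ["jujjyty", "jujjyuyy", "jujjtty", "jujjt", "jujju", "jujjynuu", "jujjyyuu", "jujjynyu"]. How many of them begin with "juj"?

Traverse to the node for "juj", then collect every word in that subtree.
Matches: "jujjt", "jujjtty", "jujju", "jujjynuu", "jujjynyu", "jujjyty", "jujjyuyy", "jujjyyuu"
Count: 8

8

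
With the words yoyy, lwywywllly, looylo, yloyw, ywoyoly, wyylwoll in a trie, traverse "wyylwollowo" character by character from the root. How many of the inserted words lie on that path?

Walk "wyylwollowo" from the root; an end-of-word marker is hit whenever a stored word is a prefix of "wyylwollowo".
Prefixes of the query that are stored words: "wyylwoll"
Count: 1

1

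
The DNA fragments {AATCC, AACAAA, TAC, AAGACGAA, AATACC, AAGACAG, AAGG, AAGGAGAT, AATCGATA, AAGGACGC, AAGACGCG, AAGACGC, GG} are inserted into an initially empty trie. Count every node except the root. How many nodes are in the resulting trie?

39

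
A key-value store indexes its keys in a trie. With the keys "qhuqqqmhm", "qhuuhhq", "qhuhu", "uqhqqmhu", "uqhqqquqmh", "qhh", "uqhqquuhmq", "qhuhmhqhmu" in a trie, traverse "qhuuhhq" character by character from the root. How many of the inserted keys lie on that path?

1

Traverse "qhuuhhq" character by character; count nodes along the way that are marked as word ends.
Prefixes of the query that are stored words: "qhuuhhq"
Count: 1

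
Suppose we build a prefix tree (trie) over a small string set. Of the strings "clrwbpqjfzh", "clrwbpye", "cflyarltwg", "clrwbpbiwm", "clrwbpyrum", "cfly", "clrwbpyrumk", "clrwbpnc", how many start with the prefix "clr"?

6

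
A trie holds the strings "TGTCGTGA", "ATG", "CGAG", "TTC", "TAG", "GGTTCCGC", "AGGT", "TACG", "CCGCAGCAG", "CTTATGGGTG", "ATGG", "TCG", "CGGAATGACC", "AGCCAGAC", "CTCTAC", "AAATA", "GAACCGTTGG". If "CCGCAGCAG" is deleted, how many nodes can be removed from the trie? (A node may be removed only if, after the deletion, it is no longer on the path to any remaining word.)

A node on "CCGCAGCAG"'s path can go only if nothing else ends at it or branches off below it.
The suffix "CGCAGCAG" (8 nodes) is used only by "CCGCAGCAG"; the node for "C" still has the child "G", so pruning stops there.
Nodes removed: 8

8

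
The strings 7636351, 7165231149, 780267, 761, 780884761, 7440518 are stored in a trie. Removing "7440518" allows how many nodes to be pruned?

Walk "7440518" from the leaf back toward the root, removing each node that no remaining word uses.
The suffix "440518" (6 nodes) is used only by "7440518"; the node for "7" still has the child "6", so pruning stops there.
Nodes removed: 6

6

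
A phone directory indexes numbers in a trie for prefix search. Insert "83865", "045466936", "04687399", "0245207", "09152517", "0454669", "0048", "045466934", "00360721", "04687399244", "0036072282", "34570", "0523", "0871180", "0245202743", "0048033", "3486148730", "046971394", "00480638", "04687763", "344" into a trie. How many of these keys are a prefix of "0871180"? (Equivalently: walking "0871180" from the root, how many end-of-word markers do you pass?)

1

Traverse "0871180" character by character; count nodes along the way that are marked as word ends.
Prefixes of the query that are stored words: "0871180"
Count: 1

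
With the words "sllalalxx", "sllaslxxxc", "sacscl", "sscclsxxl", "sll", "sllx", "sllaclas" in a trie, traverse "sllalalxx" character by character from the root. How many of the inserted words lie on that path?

Traverse "sllalalxx" character by character; count nodes along the way that are marked as word ends.
Prefixes of the query that are stored words: "sll", "sllalalxx"
Count: 2

2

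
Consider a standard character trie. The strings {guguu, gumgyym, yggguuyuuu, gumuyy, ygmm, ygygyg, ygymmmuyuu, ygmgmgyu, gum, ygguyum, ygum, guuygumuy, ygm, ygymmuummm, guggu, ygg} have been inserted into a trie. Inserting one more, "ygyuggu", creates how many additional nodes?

4

Walking "ygyuggu" from the root, the first 3 characters ("ygy") follow existing edges; "u" is the first miss.
Each of the 4 remaining characters creates one node.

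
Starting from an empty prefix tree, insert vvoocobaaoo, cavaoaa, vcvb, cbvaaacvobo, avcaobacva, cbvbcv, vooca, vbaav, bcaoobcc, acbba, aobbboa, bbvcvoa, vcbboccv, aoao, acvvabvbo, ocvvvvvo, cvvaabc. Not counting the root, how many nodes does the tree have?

105

For each word, the new-node count is its length minus the longest prefix already in the trie:
  "vvoocobaaoo" → 11 new (v, v, o, o, c, o, b, a, a, o, o)
  "cavaoaa" → 7 new (c, a, v, a, o, a, a)
  "vcvb" → prefix "v" already present; 3 new (c, v, b)
  "cbvaaacvobo" → prefix "c" already present; 10 new (b, v, a, a, a, c, v, o, b, o)
  "avcaobacva" → 10 new (a, v, c, a, o, b, a, c, v, a)
  "cbvbcv" → prefix "cbv" already present; 3 new (b, c, v)
  "vooca" → prefix "v" already present; 4 new (o, o, c, a)
  "vbaav" → prefix "v" already present; 4 new (b, a, a, v)
  "bcaoobcc" → 8 new (b, c, a, o, o, b, c, c)
  "acbba" → prefix "a" already present; 4 new (c, b, b, a)
  "aobbboa" → prefix "a" already present; 6 new (o, b, b, b, o, a)
  "bbvcvoa" → prefix "b" already present; 6 new (b, v, c, v, o, a)
  "vcbboccv" → prefix "vc" already present; 6 new (b, b, o, c, c, v)
  "aoao" → prefix "ao" already present; 2 new (a, o)
  "acvvabvbo" → prefix "ac" already present; 7 new (v, v, a, b, v, b, o)
  "ocvvvvvo" → 8 new (o, c, v, v, v, v, v, o)
  "cvvaabc" → prefix "c" already present; 6 new (v, v, a, a, b, c)
Total nodes = 11 + 7 + 3 + 10 + 10 + 3 + 4 + 4 + 8 + 4 + 6 + 6 + 6 + 2 + 7 + 8 + 6 = 105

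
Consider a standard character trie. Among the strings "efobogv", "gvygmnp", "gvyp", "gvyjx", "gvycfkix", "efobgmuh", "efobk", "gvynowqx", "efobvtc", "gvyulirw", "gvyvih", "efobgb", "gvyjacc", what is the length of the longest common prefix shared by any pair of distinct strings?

5

Look for the deepest trie node that still has at least two words in its subtree.
e.g. "efobgb" and "efobgmuh" share the prefix "efobg" of length 5; no pair shares a longer one.
Longest shared-prefix length: 5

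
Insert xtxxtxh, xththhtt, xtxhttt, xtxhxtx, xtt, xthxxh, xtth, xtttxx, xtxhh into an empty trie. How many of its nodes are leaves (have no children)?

8

Leaves are exactly the stored words that no other stored word extends.
Those words: "xththhtt", "xthxxh", "xtth", "xtttxx", "xtxhh", "xtxhttt", "xtxhxtx", "xtxxtxh"
Leaf count: 8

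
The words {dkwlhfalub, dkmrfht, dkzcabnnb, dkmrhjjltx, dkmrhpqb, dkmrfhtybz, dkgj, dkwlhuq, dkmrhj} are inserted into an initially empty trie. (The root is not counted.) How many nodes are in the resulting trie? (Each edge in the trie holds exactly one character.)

For each word, the new-node count is its length minus the longest prefix already in the trie:
  "dkwlhfalub" → 10 new (d, k, w, l, h, f, a, l, u, b)
  "dkmrfht" → prefix "dk" already present; 5 new (m, r, f, h, t)
  "dkzcabnnb" → prefix "dk" already present; 7 new (z, c, a, b, n, n, b)
  "dkmrhjjltx" → prefix "dkmr" already present; 6 new (h, j, j, l, t, x)
  "dkmrhpqb" → prefix "dkmrh" already present; 3 new (p, q, b)
  "dkmrfhtybz" → prefix "dkmrfht" already present; 3 new (y, b, z)
  "dkgj" → prefix "dk" already present; 2 new (g, j)
  "dkwlhuq" → prefix "dkwlh" already present; 2 new (u, q)
  "dkmrhj" → prefix "dkmrhj" already present; 0 new (none)
Total nodes = 10 + 5 + 7 + 6 + 3 + 3 + 2 + 2 + 0 = 38

38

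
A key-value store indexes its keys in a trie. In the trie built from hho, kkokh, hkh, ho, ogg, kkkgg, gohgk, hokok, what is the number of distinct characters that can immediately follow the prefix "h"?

The children of the "h" node are the distinct next characters among strings starting with "h".
Characters that immediately follow "h" among the stored strings: {h, k, o}.
That node has 3 child edges.

3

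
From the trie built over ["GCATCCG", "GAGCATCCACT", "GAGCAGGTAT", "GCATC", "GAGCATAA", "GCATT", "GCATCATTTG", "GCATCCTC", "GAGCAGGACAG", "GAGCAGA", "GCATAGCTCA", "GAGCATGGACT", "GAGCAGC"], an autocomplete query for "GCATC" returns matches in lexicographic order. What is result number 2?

GCATCATTTG

DFS of the "GCATC" subtree visits, in order: "GCATC", "GCATCATTTG", "GCATCCG", "GCATCCTC"
Position 2: GCATCATTTG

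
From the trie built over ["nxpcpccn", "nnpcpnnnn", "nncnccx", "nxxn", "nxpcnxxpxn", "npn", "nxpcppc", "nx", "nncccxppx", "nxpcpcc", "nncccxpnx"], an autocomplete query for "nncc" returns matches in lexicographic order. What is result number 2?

nncccxppx

DFS of the "nncc" subtree visits, in order: "nncccxpnx", "nncccxppx"
Position 2: nncccxppx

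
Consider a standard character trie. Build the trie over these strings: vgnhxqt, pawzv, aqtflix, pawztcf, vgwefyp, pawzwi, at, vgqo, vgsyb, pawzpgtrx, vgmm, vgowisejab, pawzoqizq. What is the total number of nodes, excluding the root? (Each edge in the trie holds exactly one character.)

55

Trace insertions, counting only characters that open a new branch:
  "vgnhxqt" → 7 new (v, g, n, h, x, q, t)
  "pawzv" → 5 new (p, a, w, z, v)
  "aqtflix" → 7 new (a, q, t, f, l, i, x)
  "pawztcf" → prefix "pawz" already present; 3 new (t, c, f)
  "vgwefyp" → prefix "vg" already present; 5 new (w, e, f, y, p)
  "pawzwi" → prefix "pawz" already present; 2 new (w, i)
  "at" → prefix "a" already present; 1 new (t)
  "vgqo" → prefix "vg" already present; 2 new (q, o)
  "vgsyb" → prefix "vg" already present; 3 new (s, y, b)
  "pawzpgtrx" → prefix "pawz" already present; 5 new (p, g, t, r, x)
  "vgmm" → prefix "vg" already present; 2 new (m, m)
  "vgowisejab" → prefix "vg" already present; 8 new (o, w, i, s, e, j, a, b)
  "pawzoqizq" → prefix "pawz" already present; 5 new (o, q, i, z, q)
Total nodes = 7 + 5 + 7 + 3 + 5 + 2 + 1 + 2 + 3 + 5 + 2 + 8 + 5 = 55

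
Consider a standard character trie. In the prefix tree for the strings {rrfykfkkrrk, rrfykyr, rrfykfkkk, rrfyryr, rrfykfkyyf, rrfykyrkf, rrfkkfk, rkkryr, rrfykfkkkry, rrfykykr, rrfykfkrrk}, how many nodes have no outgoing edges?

9

A leaf is a node with no children — equivalently, the end of a word that is not a proper prefix of any other stored word.
Those words: "rkkryr", "rrfkkfk", "rrfykfkkkry", "rrfykfkkrrk", "rrfykfkrrk", "rrfykfkyyf", "rrfykykr", "rrfykyrkf", "rrfyryr"
Leaf count: 9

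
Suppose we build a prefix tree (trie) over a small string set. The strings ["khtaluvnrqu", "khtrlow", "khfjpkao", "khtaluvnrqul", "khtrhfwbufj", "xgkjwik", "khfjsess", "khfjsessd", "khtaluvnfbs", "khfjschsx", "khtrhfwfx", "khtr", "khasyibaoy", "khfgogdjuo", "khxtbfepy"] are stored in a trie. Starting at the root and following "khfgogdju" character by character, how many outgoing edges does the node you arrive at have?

1

Follow the path "khfgogdju" to its node, then look at its outgoing edges.
Distinct next characters after "khfgogdju": o.
That node has 1 child edge.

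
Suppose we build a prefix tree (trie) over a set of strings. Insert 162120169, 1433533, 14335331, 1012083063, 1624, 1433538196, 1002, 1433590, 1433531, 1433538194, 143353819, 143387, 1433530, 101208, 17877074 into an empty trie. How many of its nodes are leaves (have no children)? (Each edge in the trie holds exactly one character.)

12

Leaves are exactly the stored words that no other stored word extends.
Those words: "1002", "1012083063", "1433530", "1433531", "14335331", "1433538194", "1433538196", "1433590", "143387", "162120169", "1624", "17877074"
Leaf count: 12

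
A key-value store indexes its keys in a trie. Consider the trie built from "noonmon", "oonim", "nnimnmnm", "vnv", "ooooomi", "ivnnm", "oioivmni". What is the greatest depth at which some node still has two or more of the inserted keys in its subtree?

The deepest shared node is where two words last agree before diverging.
e.g. "oonim" and "ooooomi" share the prefix "oo" of length 2; no pair shares a longer one.
Longest shared-prefix length: 2

2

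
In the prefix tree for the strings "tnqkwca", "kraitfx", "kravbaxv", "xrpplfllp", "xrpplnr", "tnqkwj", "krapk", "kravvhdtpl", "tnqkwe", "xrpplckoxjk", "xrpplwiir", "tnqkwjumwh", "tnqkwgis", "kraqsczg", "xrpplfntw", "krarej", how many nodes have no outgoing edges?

15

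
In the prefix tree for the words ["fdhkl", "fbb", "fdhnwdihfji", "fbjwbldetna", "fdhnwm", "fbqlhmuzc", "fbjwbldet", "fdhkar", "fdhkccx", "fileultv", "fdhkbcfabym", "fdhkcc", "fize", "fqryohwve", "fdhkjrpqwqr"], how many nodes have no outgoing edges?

13

Leaves are exactly the stored words that no other stored word extends.
Those words: "fbb", "fbjwbldetna", "fbqlhmuzc", "fdhkar", "fdhkbcfabym", "fdhkccx", "fdhkjrpqwqr", "fdhkl", "fdhnwdihfji", "fdhnwm", "fileultv", "fize", "fqryohwve"
Leaf count: 13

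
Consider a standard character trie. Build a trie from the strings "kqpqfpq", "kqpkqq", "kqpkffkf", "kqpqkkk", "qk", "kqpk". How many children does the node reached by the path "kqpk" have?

Follow the path "kqpk" to its node, then look at its outgoing edges.
Distinct next characters after "kqpk": f, q.
That node has 2 child edges.

2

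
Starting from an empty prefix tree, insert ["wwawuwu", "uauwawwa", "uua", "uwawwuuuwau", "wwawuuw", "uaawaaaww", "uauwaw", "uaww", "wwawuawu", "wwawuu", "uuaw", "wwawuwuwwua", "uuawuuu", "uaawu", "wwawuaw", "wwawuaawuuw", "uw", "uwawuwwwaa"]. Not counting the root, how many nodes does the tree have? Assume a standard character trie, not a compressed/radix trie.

61

Trace insertions, counting only characters that open a new branch:
  "wwawuwu" → 7 new (w, w, a, w, u, w, u)
  "uauwawwa" → 8 new (u, a, u, w, a, w, w, a)
  "uua" → prefix "u" already present; 2 new (u, a)
  "uwawwuuuwau" → prefix "u" already present; 10 new (w, a, w, w, u, u, u, w, a, u)
  "wwawuuw" → prefix "wwawu" already present; 2 new (u, w)
  "uaawaaaww" → prefix "ua" already present; 7 new (a, w, a, a, a, w, w)
  "uauwaw" → prefix "uauwaw" already present; 0 new (none)
  "uaww" → prefix "ua" already present; 2 new (w, w)
  "wwawuawu" → prefix "wwawu" already present; 3 new (a, w, u)
  "wwawuu" → prefix "wwawuu" already present; 0 new (none)
  "uuaw" → prefix "uua" already present; 1 new (w)
  "wwawuwuwwua" → prefix "wwawuwu" already present; 4 new (w, w, u, a)
  "uuawuuu" → prefix "uuaw" already present; 3 new (u, u, u)
  "uaawu" → prefix "uaaw" already present; 1 new (u)
  "wwawuaw" → prefix "wwawuaw" already present; 0 new (none)
  "wwawuaawuuw" → prefix "wwawua" already present; 5 new (a, w, u, u, w)
  "uw" → prefix "uw" already present; 0 new (none)
  "uwawuwwwaa" → prefix "uwaw" already present; 6 new (u, w, w, w, a, a)
Total nodes = 7 + 8 + 2 + 10 + 2 + 7 + 0 + 2 + 3 + 0 + 1 + 4 + 3 + 1 + 0 + 5 + 0 + 6 = 61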